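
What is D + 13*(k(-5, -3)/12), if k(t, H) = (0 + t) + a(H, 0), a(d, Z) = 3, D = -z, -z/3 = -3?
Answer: -67/6 ≈ -11.167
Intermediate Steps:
z = 9 (z = -3*(-3) = 9)
D = -9 (D = -1*9 = -9)
k(t, H) = 3 + t (k(t, H) = (0 + t) + 3 = t + 3 = 3 + t)
D + 13*(k(-5, -3)/12) = -9 + 13*((3 - 5)/12) = -9 + 13*(-2*1/12) = -9 + 13*(-⅙) = -9 - 13/6 = -67/6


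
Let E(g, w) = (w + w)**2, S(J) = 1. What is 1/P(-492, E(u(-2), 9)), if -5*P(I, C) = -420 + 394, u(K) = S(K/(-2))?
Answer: 5/26 ≈ 0.19231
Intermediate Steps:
u(K) = 1
E(g, w) = 4*w**2 (E(g, w) = (2*w)**2 = 4*w**2)
P(I, C) = 26/5 (P(I, C) = -(-420 + 394)/5 = -1/5*(-26) = 26/5)
1/P(-492, E(u(-2), 9)) = 1/(26/5) = 5/26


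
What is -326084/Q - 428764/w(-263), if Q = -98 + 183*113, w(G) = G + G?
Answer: 393312350/492073 ≈ 799.30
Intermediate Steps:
w(G) = 2*G
Q = 20581 (Q = -98 + 20679 = 20581)
-326084/Q - 428764/w(-263) = -326084/20581 - 428764/(2*(-263)) = -326084*1/20581 - 428764/(-526) = -29644/1871 - 428764*(-1/526) = -29644/1871 + 214382/263 = 393312350/492073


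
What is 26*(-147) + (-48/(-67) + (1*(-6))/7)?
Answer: -1792584/469 ≈ -3822.1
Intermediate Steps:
26*(-147) + (-48/(-67) + (1*(-6))/7) = -3822 + (-48*(-1/67) - 6*⅐) = -3822 + (48/67 - 6/7) = -3822 - 66/469 = -1792584/469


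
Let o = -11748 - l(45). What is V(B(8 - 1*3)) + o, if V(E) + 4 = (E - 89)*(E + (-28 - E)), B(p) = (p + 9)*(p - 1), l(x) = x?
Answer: -10873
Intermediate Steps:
B(p) = (-1 + p)*(9 + p) (B(p) = (9 + p)*(-1 + p) = (-1 + p)*(9 + p))
V(E) = 2488 - 28*E (V(E) = -4 + (E - 89)*(E + (-28 - E)) = -4 + (-89 + E)*(-28) = -4 + (2492 - 28*E) = 2488 - 28*E)
o = -11793 (o = -11748 - 1*45 = -11748 - 45 = -11793)
V(B(8 - 1*3)) + o = (2488 - 28*(-9 + (8 - 1*3)² + 8*(8 - 1*3))) - 11793 = (2488 - 28*(-9 + (8 - 3)² + 8*(8 - 3))) - 11793 = (2488 - 28*(-9 + 5² + 8*5)) - 11793 = (2488 - 28*(-9 + 25 + 40)) - 11793 = (2488 - 28*56) - 11793 = (2488 - 1568) - 11793 = 920 - 11793 = -10873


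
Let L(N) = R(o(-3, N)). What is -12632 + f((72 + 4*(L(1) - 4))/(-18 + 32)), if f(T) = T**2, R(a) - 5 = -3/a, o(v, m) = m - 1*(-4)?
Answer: -15440344/1225 ≈ -12604.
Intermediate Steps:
o(v, m) = 4 + m (o(v, m) = m + 4 = 4 + m)
R(a) = 5 - 3/a
L(N) = 5 - 3/(4 + N)
-12632 + f((72 + 4*(L(1) - 4))/(-18 + 32)) = -12632 + ((72 + 4*((17 + 5*1)/(4 + 1) - 4))/(-18 + 32))**2 = -12632 + ((72 + 4*((17 + 5)/5 - 4))/14)**2 = -12632 + ((72 + 4*((1/5)*22 - 4))*(1/14))**2 = -12632 + ((72 + 4*(22/5 - 4))*(1/14))**2 = -12632 + ((72 + 4*(2/5))*(1/14))**2 = -12632 + ((72 + 8/5)*(1/14))**2 = -12632 + ((368/5)*(1/14))**2 = -12632 + (184/35)**2 = -12632 + 33856/1225 = -15440344/1225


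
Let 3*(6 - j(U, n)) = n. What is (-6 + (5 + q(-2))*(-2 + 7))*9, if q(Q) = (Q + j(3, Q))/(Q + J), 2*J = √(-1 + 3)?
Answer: 51 - 30*√2 ≈ 8.5736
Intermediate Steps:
j(U, n) = 6 - n/3
J = √2/2 (J = √(-1 + 3)/2 = √2/2 ≈ 0.70711)
q(Q) = (6 + 2*Q/3)/(Q + √2/2) (q(Q) = (Q + (6 - Q/3))/(Q + √2/2) = (6 + 2*Q/3)/(Q + √2/2))
(-6 + (5 + q(-2))*(-2 + 7))*9 = (-6 + (5 + 4*(9 - 2)/(3*(√2 + 2*(-2))))*(-2 + 7))*9 = (-6 + (5 + (4/3)*7/(√2 - 4))*5)*9 = (-6 + (5 + (4/3)*7/(-4 + √2))*5)*9 = (-6 + (5 + 28/(3*(-4 + √2)))*5)*9 = (-6 + (25 + 140/(3*(-4 + √2))))*9 = (19 + 140/(3*(-4 + √2)))*9 = 171 + 420/(-4 + √2)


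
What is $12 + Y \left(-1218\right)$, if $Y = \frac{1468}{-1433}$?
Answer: $\frac{1805220}{1433} \approx 1259.7$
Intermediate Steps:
$Y = - \frac{1468}{1433}$ ($Y = 1468 \left(- \frac{1}{1433}\right) = - \frac{1468}{1433} \approx -1.0244$)
$12 + Y \left(-1218\right) = 12 - - \frac{1788024}{1433} = 12 + \frac{1788024}{1433} = \frac{1805220}{1433}$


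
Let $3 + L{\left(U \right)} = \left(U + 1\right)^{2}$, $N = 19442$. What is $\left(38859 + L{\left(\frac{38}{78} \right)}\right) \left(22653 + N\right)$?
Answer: $\frac{2487955097300}{1521} \approx 1.6357 \cdot 10^{9}$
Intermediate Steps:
$L{\left(U \right)} = -3 + \left(1 + U\right)^{2}$ ($L{\left(U \right)} = -3 + \left(U + 1\right)^{2} = -3 + \left(1 + U\right)^{2}$)
$\left(38859 + L{\left(\frac{38}{78} \right)}\right) \left(22653 + N\right) = \left(38859 - \left(3 - \left(1 + \frac{38}{78}\right)^{2}\right)\right) \left(22653 + 19442\right) = \left(38859 - \left(3 - \left(1 + 38 \cdot \frac{1}{78}\right)^{2}\right)\right) 42095 = \left(38859 - \left(3 - \left(1 + \frac{19}{39}\right)^{2}\right)\right) 42095 = \left(38859 - \left(3 - \left(\frac{58}{39}\right)^{2}\right)\right) 42095 = \left(38859 + \left(-3 + \frac{3364}{1521}\right)\right) 42095 = \left(38859 - \frac{1199}{1521}\right) 42095 = \frac{59103340}{1521} \cdot 42095 = \frac{2487955097300}{1521}$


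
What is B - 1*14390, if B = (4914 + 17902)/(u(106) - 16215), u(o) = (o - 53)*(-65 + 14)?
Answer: -136126418/9459 ≈ -14391.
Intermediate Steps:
u(o) = 2703 - 51*o (u(o) = (-53 + o)*(-51) = 2703 - 51*o)
B = -11408/9459 (B = (4914 + 17902)/((2703 - 51*106) - 16215) = 22816/((2703 - 5406) - 16215) = 22816/(-2703 - 16215) = 22816/(-18918) = 22816*(-1/18918) = -11408/9459 ≈ -1.2060)
B - 1*14390 = -11408/9459 - 1*14390 = -11408/9459 - 14390 = -136126418/9459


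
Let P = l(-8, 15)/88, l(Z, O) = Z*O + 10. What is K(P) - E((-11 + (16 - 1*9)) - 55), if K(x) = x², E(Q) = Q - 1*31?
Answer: 1465/16 ≈ 91.563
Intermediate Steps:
l(Z, O) = 10 + O*Z (l(Z, O) = O*Z + 10 = 10 + O*Z)
E(Q) = -31 + Q (E(Q) = Q - 31 = -31 + Q)
P = -5/4 (P = (10 + 15*(-8))/88 = (10 - 120)*(1/88) = -110*1/88 = -5/4 ≈ -1.2500)
K(P) - E((-11 + (16 - 1*9)) - 55) = (-5/4)² - (-31 + ((-11 + (16 - 1*9)) - 55)) = 25/16 - (-31 + ((-11 + (16 - 9)) - 55)) = 25/16 - (-31 + ((-11 + 7) - 55)) = 25/16 - (-31 + (-4 - 55)) = 25/16 - (-31 - 59) = 25/16 - 1*(-90) = 25/16 + 90 = 1465/16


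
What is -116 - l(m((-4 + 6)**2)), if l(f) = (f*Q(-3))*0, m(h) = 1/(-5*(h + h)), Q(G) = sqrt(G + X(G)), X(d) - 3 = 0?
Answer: -116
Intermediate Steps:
X(d) = 3 (X(d) = 3 + 0 = 3)
Q(G) = sqrt(3 + G) (Q(G) = sqrt(G + 3) = sqrt(3 + G))
m(h) = -1/(10*h) (m(h) = 1/(-10*h) = -1/(10*h))
l(f) = 0 (l(f) = (f*sqrt(3 - 3))*0 = (f*sqrt(0))*0 = (f*0)*0 = 0*0 = 0)
-116 - l(m((-4 + 6)**2)) = -116 - 1*0 = -116 + 0 = -116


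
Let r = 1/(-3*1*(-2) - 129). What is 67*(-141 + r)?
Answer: -1162048/123 ≈ -9447.5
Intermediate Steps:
r = -1/123 (r = 1/(-3*(-2) - 129) = 1/(6 - 129) = 1/(-123) = -1/123 ≈ -0.0081301)
67*(-141 + r) = 67*(-141 - 1/123) = 67*(-17344/123) = -1162048/123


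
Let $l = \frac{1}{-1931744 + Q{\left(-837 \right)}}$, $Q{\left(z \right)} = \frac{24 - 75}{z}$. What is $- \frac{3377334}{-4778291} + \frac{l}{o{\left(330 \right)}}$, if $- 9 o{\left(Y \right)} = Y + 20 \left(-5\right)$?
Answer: $\frac{418654363582041081}{592316993309953870} \approx 0.70681$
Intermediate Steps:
$Q{\left(z \right)} = - \frac{51}{z}$ ($Q{\left(z \right)} = \frac{24 - 75}{z} = - \frac{51}{z}$)
$l = - \frac{279}{538956559}$ ($l = \frac{1}{-1931744 - \frac{51}{-837}} = \frac{1}{-1931744 - - \frac{17}{279}} = \frac{1}{-1931744 + \frac{17}{279}} = \frac{1}{- \frac{538956559}{279}} = - \frac{279}{538956559} \approx -5.1767 \cdot 10^{-7}$)
$o{\left(Y \right)} = \frac{100}{9} - \frac{Y}{9}$ ($o{\left(Y \right)} = - \frac{Y + 20 \left(-5\right)}{9} = - \frac{Y - 100}{9} = - \frac{-100 + Y}{9} = \frac{100}{9} - \frac{Y}{9}$)
$- \frac{3377334}{-4778291} + \frac{l}{o{\left(330 \right)}} = - \frac{3377334}{-4778291} - \frac{279}{538956559 \left(\frac{100}{9} - \frac{110}{3}\right)} = \left(-3377334\right) \left(- \frac{1}{4778291}\right) - \frac{279}{538956559 \left(\frac{100}{9} - \frac{110}{3}\right)} = \frac{3377334}{4778291} - \frac{279}{538956559 \left(- \frac{230}{9}\right)} = \frac{3377334}{4778291} - - \frac{2511}{123960008570} = \frac{3377334}{4778291} + \frac{2511}{123960008570} = \frac{418654363582041081}{592316993309953870}$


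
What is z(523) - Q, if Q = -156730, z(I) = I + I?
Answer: 157776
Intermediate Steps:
z(I) = 2*I
z(523) - Q = 2*523 - 1*(-156730) = 1046 + 156730 = 157776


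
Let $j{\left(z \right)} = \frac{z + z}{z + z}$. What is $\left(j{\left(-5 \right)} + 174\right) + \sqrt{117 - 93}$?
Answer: $175 + 2 \sqrt{6} \approx 179.9$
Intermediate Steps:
$j{\left(z \right)} = 1$ ($j{\left(z \right)} = \frac{2 z}{2 z} = 2 z \frac{1}{2 z} = 1$)
$\left(j{\left(-5 \right)} + 174\right) + \sqrt{117 - 93} = \left(1 + 174\right) + \sqrt{117 - 93} = 175 + \sqrt{24} = 175 + 2 \sqrt{6}$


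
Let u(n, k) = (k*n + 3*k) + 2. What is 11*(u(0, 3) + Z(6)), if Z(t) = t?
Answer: 187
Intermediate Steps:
u(n, k) = 2 + 3*k + k*n (u(n, k) = (3*k + k*n) + 2 = 2 + 3*k + k*n)
11*(u(0, 3) + Z(6)) = 11*((2 + 3*3 + 3*0) + 6) = 11*((2 + 9 + 0) + 6) = 11*(11 + 6) = 11*17 = 187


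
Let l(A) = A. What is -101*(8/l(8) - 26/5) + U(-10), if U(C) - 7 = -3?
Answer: 2141/5 ≈ 428.20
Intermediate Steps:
U(C) = 4 (U(C) = 7 - 3 = 4)
-101*(8/l(8) - 26/5) + U(-10) = -101*(8/8 - 26/5) + 4 = -101*(8*(1/8) - 26*1/5) + 4 = -101*(1 - 26/5) + 4 = -101*(-21/5) + 4 = 2121/5 + 4 = 2141/5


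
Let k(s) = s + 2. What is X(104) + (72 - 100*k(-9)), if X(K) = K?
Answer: 876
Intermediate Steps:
k(s) = 2 + s
X(104) + (72 - 100*k(-9)) = 104 + (72 - 100*(2 - 9)) = 104 + (72 - 100*(-7)) = 104 + (72 + 700) = 104 + 772 = 876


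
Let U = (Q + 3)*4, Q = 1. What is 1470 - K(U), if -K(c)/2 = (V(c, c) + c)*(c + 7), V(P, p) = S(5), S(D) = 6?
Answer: 2482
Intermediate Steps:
V(P, p) = 6
U = 16 (U = (1 + 3)*4 = 4*4 = 16)
K(c) = -2*(6 + c)*(7 + c) (K(c) = -2*(6 + c)*(c + 7) = -2*(6 + c)*(7 + c))
1470 - K(U) = 1470 - (-84 - 26*16 - 2*16²) = 1470 - (-84 - 416 - 2*256) = 1470 - (-84 - 416 - 512) = 1470 - 1*(-1012) = 1470 + 1012 = 2482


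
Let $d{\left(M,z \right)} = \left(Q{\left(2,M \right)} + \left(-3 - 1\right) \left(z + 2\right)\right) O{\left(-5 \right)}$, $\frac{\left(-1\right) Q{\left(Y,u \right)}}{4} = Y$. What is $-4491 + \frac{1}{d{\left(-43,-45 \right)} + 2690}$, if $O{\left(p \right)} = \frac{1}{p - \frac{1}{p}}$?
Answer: $- \frac{71564079}{15935} \approx -4491.0$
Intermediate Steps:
$Q{\left(Y,u \right)} = - 4 Y$
$d{\left(M,z \right)} = \frac{10}{3} + \frac{5 z}{6}$ ($d{\left(M,z \right)} = \left(\left(-4\right) 2 + \left(-3 - 1\right) \left(z + 2\right)\right) \left(- \frac{5}{-1 + \left(-5\right)^{2}}\right) = \left(-8 - 4 \left(2 + z\right)\right) \left(- \frac{5}{-1 + 25}\right) = \left(-8 - \left(8 + 4 z\right)\right) \left(- \frac{5}{24}\right) = \left(-16 - 4 z\right) \left(\left(-5\right) \frac{1}{24}\right) = \left(-16 - 4 z\right) \left(- \frac{5}{24}\right) = \frac{10}{3} + \frac{5 z}{6}$)
$-4491 + \frac{1}{d{\left(-43,-45 \right)} + 2690} = -4491 + \frac{1}{\left(\frac{10}{3} + \frac{5}{6} \left(-45\right)\right) + 2690} = -4491 + \frac{1}{\left(\frac{10}{3} - \frac{75}{2}\right) + 2690} = -4491 + \frac{1}{- \frac{205}{6} + 2690} = -4491 + \frac{1}{\frac{15935}{6}} = -4491 + \frac{6}{15935} = - \frac{71564079}{15935}$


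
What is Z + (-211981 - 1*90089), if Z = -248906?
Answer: -550976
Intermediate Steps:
Z + (-211981 - 1*90089) = -248906 + (-211981 - 1*90089) = -248906 + (-211981 - 90089) = -248906 - 302070 = -550976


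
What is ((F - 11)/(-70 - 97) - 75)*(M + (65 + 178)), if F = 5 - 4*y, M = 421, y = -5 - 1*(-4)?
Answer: -8315272/167 ≈ -49792.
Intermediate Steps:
y = -1 (y = -5 + 4 = -1)
F = 9 (F = 5 - 4*(-1) = 5 + 4 = 9)
((F - 11)/(-70 - 97) - 75)*(M + (65 + 178)) = ((9 - 11)/(-70 - 97) - 75)*(421 + (65 + 178)) = (-2/(-167) - 75)*(421 + 243) = (-2*(-1/167) - 75)*664 = (2/167 - 75)*664 = -12523/167*664 = -8315272/167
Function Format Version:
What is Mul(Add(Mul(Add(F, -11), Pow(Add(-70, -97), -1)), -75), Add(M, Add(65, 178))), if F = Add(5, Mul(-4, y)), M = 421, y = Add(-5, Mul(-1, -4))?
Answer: Rational(-8315272, 167) ≈ -49792.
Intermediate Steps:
y = -1 (y = Add(-5, 4) = -1)
F = 9 (F = Add(5, Mul(-4, -1)) = Add(5, 4) = 9)
Mul(Add(Mul(Add(F, -11), Pow(Add(-70, -97), -1)), -75), Add(M, Add(65, 178))) = Mul(Add(Mul(Add(9, -11), Pow(Add(-70, -97), -1)), -75), Add(421, Add(65, 178))) = Mul(Add(Mul(-2, Pow(-167, -1)), -75), Add(421, 243)) = Mul(Add(Mul(-2, Rational(-1, 167)), -75), 664) = Mul(Add(Rational(2, 167), -75), 664) = Mul(Rational(-12523, 167), 664) = Rational(-8315272, 167)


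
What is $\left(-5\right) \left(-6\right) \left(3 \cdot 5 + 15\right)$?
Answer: $900$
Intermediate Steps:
$\left(-5\right) \left(-6\right) \left(3 \cdot 5 + 15\right) = 30 \left(15 + 15\right) = 30 \cdot 30 = 900$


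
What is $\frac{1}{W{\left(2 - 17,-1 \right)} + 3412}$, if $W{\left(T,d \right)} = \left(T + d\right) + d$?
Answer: $\frac{1}{3395} \approx 0.00029455$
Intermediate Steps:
$W{\left(T,d \right)} = T + 2 d$
$\frac{1}{W{\left(2 - 17,-1 \right)} + 3412} = \frac{1}{\left(\left(2 - 17\right) + 2 \left(-1\right)\right) + 3412} = \frac{1}{\left(\left(2 - 17\right) - 2\right) + 3412} = \frac{1}{\left(-15 - 2\right) + 3412} = \frac{1}{-17 + 3412} = \frac{1}{3395}$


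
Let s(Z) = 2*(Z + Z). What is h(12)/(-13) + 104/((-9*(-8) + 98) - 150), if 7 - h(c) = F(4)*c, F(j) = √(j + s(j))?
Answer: 303/65 + 24*√5/13 ≈ 8.7897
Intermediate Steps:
s(Z) = 4*Z (s(Z) = 2*(2*Z) = 4*Z)
F(j) = √5*√j (F(j) = √(j + 4*j) = √(5*j) = √5*√j)
h(c) = 7 - 2*c*√5 (h(c) = 7 - √5*√4*c = 7 - √5*2*c = 7 - 2*√5*c = 7 - 2*c*√5)
h(12)/(-13) + 104/((-9*(-8) + 98) - 150) = (7 - 2*12*√5)/(-13) + 104/((-9*(-8) + 98) - 150) = (7 - 24*√5)*(-1/13) + 104/((72 + 98) - 150) = (-7/13 + 24*√5/13) + 104/(170 - 150) = (-7/13 + 24*√5/13) + 104/20 = (-7/13 + 24*√5/13) + 104*(1/20) = (-7/13 + 24*√5/13) + 26/5 = 303/65 + 24*√5/13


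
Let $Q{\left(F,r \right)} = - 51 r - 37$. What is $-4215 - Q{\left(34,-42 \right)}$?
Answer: $-6320$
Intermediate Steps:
$Q{\left(F,r \right)} = -37 - 51 r$
$-4215 - Q{\left(34,-42 \right)} = -4215 - \left(-37 - -2142\right) = -4215 - \left(-37 + 2142\right) = -4215 - 2105 = -6320$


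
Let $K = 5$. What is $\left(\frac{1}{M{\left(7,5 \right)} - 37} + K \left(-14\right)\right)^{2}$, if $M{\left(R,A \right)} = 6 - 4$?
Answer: $\frac{6007401}{1225} \approx 4904.0$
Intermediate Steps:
$M{\left(R,A \right)} = 2$ ($M{\left(R,A \right)} = 6 - 4 = 2$)
$\left(\frac{1}{M{\left(7,5 \right)} - 37} + K \left(-14\right)\right)^{2} = \left(\frac{1}{2 - 37} + 5 \left(-14\right)\right)^{2} = \left(\frac{1}{-35} - 70\right)^{2} = \left(- \frac{1}{35} - 70\right)^{2} = \left(- \frac{2451}{35}\right)^{2} = \frac{6007401}{1225}$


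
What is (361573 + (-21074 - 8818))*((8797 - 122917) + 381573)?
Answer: 88709078493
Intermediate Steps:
(361573 + (-21074 - 8818))*((8797 - 122917) + 381573) = (361573 - 29892)*(-114120 + 381573) = 331681*267453 = 88709078493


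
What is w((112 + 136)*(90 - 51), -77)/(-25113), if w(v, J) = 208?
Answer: -208/25113 ≈ -0.0082826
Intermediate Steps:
w((112 + 136)*(90 - 51), -77)/(-25113) = 208/(-25113) = 208*(-1/25113) = -208/25113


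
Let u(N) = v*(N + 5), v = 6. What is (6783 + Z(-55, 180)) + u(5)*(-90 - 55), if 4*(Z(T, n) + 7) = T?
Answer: -7751/4 ≈ -1937.8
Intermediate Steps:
Z(T, n) = -7 + T/4
u(N) = 30 + 6*N (u(N) = 6*(N + 5) = 6*(5 + N) = 30 + 6*N)
(6783 + Z(-55, 180)) + u(5)*(-90 - 55) = (6783 + (-7 + (¼)*(-55))) + (30 + 6*5)*(-90 - 55) = (6783 + (-7 - 55/4)) + (30 + 30)*(-145) = (6783 - 83/4) + 60*(-145) = 27049/4 - 8700 = -7751/4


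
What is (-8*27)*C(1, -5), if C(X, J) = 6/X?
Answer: -1296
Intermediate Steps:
(-8*27)*C(1, -5) = (-8*27)*(6/1) = -1296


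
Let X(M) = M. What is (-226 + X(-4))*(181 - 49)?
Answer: -30360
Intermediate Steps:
(-226 + X(-4))*(181 - 49) = (-226 - 4)*(181 - 49) = -230*132 = -30360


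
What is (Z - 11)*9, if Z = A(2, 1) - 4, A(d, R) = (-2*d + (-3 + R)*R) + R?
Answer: -180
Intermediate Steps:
A(d, R) = R - 2*d + R*(-3 + R) (A(d, R) = (-2*d + R*(-3 + R)) + R = R - 2*d + R*(-3 + R))
Z = -9 (Z = (1² - 2*1 - 2*2) - 4 = (1 - 2 - 4) - 4 = -5 - 4 = -9)
(Z - 11)*9 = (-9 - 11)*9 = -20*9 = -180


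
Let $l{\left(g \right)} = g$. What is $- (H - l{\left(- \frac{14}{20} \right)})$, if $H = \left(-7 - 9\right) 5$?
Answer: $\frac{793}{10} \approx 79.3$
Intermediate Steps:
$H = -80$ ($H = \left(-16\right) 5 = -80$)
$- (H - l{\left(- \frac{14}{20} \right)}) = - (-80 - - \frac{14}{20}) = - (-80 - \left(-14\right) \frac{1}{20}) = - (-80 - - \frac{7}{10}) = - (-80 + \frac{7}{10}) = \left(-1\right) \left(- \frac{793}{10}\right) = \frac{793}{10}$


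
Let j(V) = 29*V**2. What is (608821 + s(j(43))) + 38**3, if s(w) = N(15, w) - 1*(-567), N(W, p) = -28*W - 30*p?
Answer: -944790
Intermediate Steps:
N(W, p) = -30*p - 28*W
s(w) = 147 - 30*w (s(w) = (-30*w - 28*15) - 1*(-567) = (-30*w - 420) + 567 = (-420 - 30*w) + 567 = 147 - 30*w)
(608821 + s(j(43))) + 38**3 = (608821 + (147 - 870*43**2)) + 38**3 = (608821 + (147 - 870*1849)) + 54872 = (608821 + (147 - 30*53621)) + 54872 = (608821 + (147 - 1608630)) + 54872 = (608821 - 1608483) + 54872 = -999662 + 54872 = -944790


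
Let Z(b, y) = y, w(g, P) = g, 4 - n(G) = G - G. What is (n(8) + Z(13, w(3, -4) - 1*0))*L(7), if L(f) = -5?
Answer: -35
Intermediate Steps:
n(G) = 4 (n(G) = 4 - (G - G) = 4 - 1*0 = 4 + 0 = 4)
(n(8) + Z(13, w(3, -4) - 1*0))*L(7) = (4 + (3 - 1*0))*(-5) = (4 + (3 + 0))*(-5) = (4 + 3)*(-5) = 7*(-5) = -35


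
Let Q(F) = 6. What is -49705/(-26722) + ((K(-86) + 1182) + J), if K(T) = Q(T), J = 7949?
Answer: 244208619/26722 ≈ 9138.9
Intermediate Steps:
K(T) = 6
-49705/(-26722) + ((K(-86) + 1182) + J) = -49705/(-26722) + ((6 + 1182) + 7949) = -49705*(-1/26722) + (1188 + 7949) = 49705/26722 + 9137 = 244208619/26722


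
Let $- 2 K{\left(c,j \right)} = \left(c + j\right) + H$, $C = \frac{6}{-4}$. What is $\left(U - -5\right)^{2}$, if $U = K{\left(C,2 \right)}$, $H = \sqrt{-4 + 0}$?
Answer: $\frac{345}{16} - \frac{19 i}{2} \approx 21.563 - 9.5 i$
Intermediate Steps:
$H = 2 i$ ($H = \sqrt{-4} = 2 i \approx 2.0 i$)
$C = - \frac{3}{2}$ ($C = 6 \left(- \frac{1}{4}\right) = - \frac{3}{2} \approx -1.5$)
$K{\left(c,j \right)} = - i - \frac{c}{2} - \frac{j}{2}$ ($K{\left(c,j \right)} = - \frac{\left(c + j\right) + 2 i}{2} = - \frac{c + j + 2 i}{2} = - i - \frac{c}{2} - \frac{j}{2}$)
$U = - \frac{1}{4} - i$ ($U = - i - - \frac{3}{4} - 1 = - i + \frac{3}{4} - 1 = - \frac{1}{4} - i \approx -0.25 - 1.0 i$)
$\left(U - -5\right)^{2} = \left(\left(- \frac{1}{4} - i\right) - -5\right)^{2} = \left(\left(- \frac{1}{4} - i\right) + \left(-10 + 15\right)\right)^{2} = \left(\left(- \frac{1}{4} - i\right) + 5\right)^{2} = \left(\frac{19}{4} - i\right)^{2}$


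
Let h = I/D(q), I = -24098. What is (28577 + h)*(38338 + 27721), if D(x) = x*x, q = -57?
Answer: 6131766481925/3249 ≈ 1.8873e+9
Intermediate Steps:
D(x) = x²
h = -24098/3249 (h = -24098/((-57)²) = -24098/3249 ≈ -7.4171)
(28577 + h)*(38338 + 27721) = (28577 - 24098/3249)*(38338 + 27721) = (92822575/3249)*66059 = 6131766481925/3249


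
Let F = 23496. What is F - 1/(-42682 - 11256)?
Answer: 1267327249/53938 ≈ 23496.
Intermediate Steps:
F - 1/(-42682 - 11256) = 23496 - 1/(-42682 - 11256) = 23496 - 1/(-53938) = 23496 - 1*(-1/53938) = 23496 + 1/53938 = 1267327249/53938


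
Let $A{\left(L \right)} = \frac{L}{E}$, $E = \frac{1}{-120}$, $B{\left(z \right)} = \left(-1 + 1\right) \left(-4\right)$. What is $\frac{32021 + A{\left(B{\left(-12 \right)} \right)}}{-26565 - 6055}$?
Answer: $- \frac{32021}{32620} \approx -0.98164$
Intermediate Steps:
$B{\left(z \right)} = 0$ ($B{\left(z \right)} = 0 \left(-4\right) = 0$)
$E = - \frac{1}{120} \approx -0.0083333$
$A{\left(L \right)} = - 120 L$ ($A{\left(L \right)} = \frac{L}{- \frac{1}{120}} = L \left(-120\right) = - 120 L$)
$\frac{32021 + A{\left(B{\left(-12 \right)} \right)}}{-26565 - 6055} = \frac{32021 - 0}{-26565 - 6055} = \frac{32021 + 0}{-32620} = 32021 \left(- \frac{1}{32620}\right) = - \frac{32021}{32620}$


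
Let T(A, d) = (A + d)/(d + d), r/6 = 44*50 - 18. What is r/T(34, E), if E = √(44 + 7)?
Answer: -78552/65 + 52368*√51/65 ≈ 4545.1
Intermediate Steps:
E = √51 ≈ 7.1414
r = 13092 (r = 6*(44*50 - 18) = 6*(2200 - 18) = 6*2182 = 13092)
T(A, d) = (A + d)/(2*d) (T(A, d) = (A + d)/((2*d)) = (A + d)*(1/(2*d)) = (A + d)/(2*d))
r/T(34, E) = 13092/(((34 + √51)/(2*(√51)))) = 13092/(((√51/51)*(34 + √51)/2)) = 13092/((√51*(34 + √51)/102)) = 13092*(2*√51/(34 + √51)) = 26184*√51/(34 + √51)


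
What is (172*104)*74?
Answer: 1323712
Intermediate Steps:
(172*104)*74 = 17888*74 = 1323712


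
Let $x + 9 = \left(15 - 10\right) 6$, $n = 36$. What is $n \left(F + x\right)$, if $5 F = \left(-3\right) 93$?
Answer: $- \frac{6264}{5} \approx -1252.8$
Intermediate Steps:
$F = - \frac{279}{5}$ ($F = \frac{\left(-3\right) 93}{5} = \frac{1}{5} \left(-279\right) = - \frac{279}{5} \approx -55.8$)
$x = 21$ ($x = -9 + \left(15 - 10\right) 6 = -9 + 5 \cdot 6 = -9 + 30 = 21$)
$n \left(F + x\right) = 36 \left(- \frac{279}{5} + 21\right) = 36 \left(- \frac{174}{5}\right) = - \frac{6264}{5}$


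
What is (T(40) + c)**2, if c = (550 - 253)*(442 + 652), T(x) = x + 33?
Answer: 105619150081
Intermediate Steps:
T(x) = 33 + x
c = 324918 (c = 297*1094 = 324918)
(T(40) + c)**2 = ((33 + 40) + 324918)**2 = (73 + 324918)**2 = 324991**2 = 105619150081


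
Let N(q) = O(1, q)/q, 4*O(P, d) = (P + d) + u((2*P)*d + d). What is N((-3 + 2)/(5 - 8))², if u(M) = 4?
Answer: 16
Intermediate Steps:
O(P, d) = 1 + P/4 + d/4 (O(P, d) = ((P + d) + 4)/4 = (4 + P + d)/4 = 1 + P/4 + d/4)
N(q) = (5/4 + q/4)/q (N(q) = (1 + (¼)*1 + q/4)/q = (1 + ¼ + q/4)/q = (5/4 + q/4)/q)
N((-3 + 2)/(5 - 8))² = ((5 + (-3 + 2)/(5 - 8))/(4*(((-3 + 2)/(5 - 8)))))² = ((5 - 1/(-3))/(4*((-1/(-3)))))² = ((5 - 1*(-⅓))/(4*((-1*(-⅓)))))² = ((5 + ⅓)/(4*(⅓)))² = ((¼)*3*(16/3))² = 4² = 16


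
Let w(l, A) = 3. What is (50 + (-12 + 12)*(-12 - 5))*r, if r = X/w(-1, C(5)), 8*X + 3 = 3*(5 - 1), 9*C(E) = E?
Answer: 75/4 ≈ 18.750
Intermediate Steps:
C(E) = E/9
X = 9/8 (X = -3/8 + (3*(5 - 1))/8 = -3/8 + (3*4)/8 = -3/8 + (⅛)*12 = -3/8 + 3/2 = 9/8 ≈ 1.1250)
r = 3/8 (r = (9/8)/3 = (9/8)*(⅓) = 3/8 ≈ 0.37500)
(50 + (-12 + 12)*(-12 - 5))*r = (50 + (-12 + 12)*(-12 - 5))*(3/8) = (50 + 0*(-17))*(3/8) = (50 + 0)*(3/8) = 50*(3/8) = 75/4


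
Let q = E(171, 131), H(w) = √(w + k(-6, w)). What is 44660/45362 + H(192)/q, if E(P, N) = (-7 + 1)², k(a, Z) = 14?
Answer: 22330/22681 + √206/36 ≈ 1.3832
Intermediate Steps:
E(P, N) = 36 (E(P, N) = (-6)² = 36)
H(w) = √(14 + w) (H(w) = √(w + 14) = √(14 + w))
q = 36
44660/45362 + H(192)/q = 44660/45362 + √(14 + 192)/36 = 44660*(1/45362) + √206*(1/36) = 22330/22681 + √206/36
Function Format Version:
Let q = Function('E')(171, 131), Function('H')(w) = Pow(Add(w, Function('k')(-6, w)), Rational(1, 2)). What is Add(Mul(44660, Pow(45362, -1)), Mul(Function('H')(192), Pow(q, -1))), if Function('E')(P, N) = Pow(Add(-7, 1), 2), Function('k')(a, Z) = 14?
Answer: Add(Rational(22330, 22681), Mul(Rational(1, 36), Pow(206, Rational(1, 2)))) ≈ 1.3832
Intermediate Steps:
Function('E')(P, N) = 36 (Function('E')(P, N) = Pow(-6, 2) = 36)
Function('H')(w) = Pow(Add(14, w), Rational(1, 2)) (Function('H')(w) = Pow(Add(w, 14), Rational(1, 2)) = Pow(Add(14, w), Rational(1, 2)))
q = 36
Add(Mul(44660, Pow(45362, -1)), Mul(Function('H')(192), Pow(q, -1))) = Add(Mul(44660, Pow(45362, -1)), Mul(Pow(Add(14, 192), Rational(1, 2)), Pow(36, -1))) = Add(Mul(44660, Rational(1, 45362)), Mul(Pow(206, Rational(1, 2)), Rational(1, 36))) = Add(Rational(22330, 22681), Mul(Rational(1, 36), Pow(206, Rational(1, 2))))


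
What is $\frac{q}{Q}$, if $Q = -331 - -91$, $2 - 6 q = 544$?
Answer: $\frac{271}{720} \approx 0.37639$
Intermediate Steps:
$q = - \frac{271}{3}$ ($q = \frac{1}{3} - \frac{272}{3} = - \frac{271}{3} \approx -90.333$)
$Q = -240$ ($Q = -331 + 91 = -240$)
$\frac{q}{Q} = - \frac{271}{3 \left(-240\right)} = \left(- \frac{271}{3}\right) \left(- \frac{1}{240}\right) = \frac{271}{720}$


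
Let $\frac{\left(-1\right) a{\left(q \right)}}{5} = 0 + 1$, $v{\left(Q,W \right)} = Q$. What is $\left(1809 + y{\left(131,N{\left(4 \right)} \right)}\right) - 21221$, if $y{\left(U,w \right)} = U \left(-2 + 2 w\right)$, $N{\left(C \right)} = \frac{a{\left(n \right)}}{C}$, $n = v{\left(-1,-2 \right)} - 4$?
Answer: $- \frac{40003}{2} \approx -20002.0$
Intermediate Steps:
$n = -5$ ($n = -1 - 4 = -5$)
$a{\left(q \right)} = -5$ ($a{\left(q \right)} = - 5 \left(0 + 1\right) = \left(-5\right) 1 = -5$)
$N{\left(C \right)} = - \frac{5}{C}$
$\left(1809 + y{\left(131,N{\left(4 \right)} \right)}\right) - 21221 = \left(1809 + 2 \cdot 131 \left(-1 - \frac{5}{4}\right)\right) - 21221 = \left(1809 + 2 \cdot 131 \left(- \frac{9}{4}\right)\right) - 21221 = \left(1809 - \frac{1179}{2}\right) - 21221 = \frac{2439}{2} - 21221 = - \frac{40003}{2}$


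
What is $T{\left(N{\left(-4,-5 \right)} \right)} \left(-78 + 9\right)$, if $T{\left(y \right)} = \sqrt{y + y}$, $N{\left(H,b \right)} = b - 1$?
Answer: $- 138 i \sqrt{3} \approx - 239.02 i$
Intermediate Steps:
$N{\left(H,b \right)} = -1 + b$ ($N{\left(H,b \right)} = b - 1 = -1 + b$)
$T{\left(y \right)} = \sqrt{2} \sqrt{y}$ ($T{\left(y \right)} = \sqrt{2 y} = \sqrt{2} \sqrt{y}$)
$T{\left(N{\left(-4,-5 \right)} \right)} \left(-78 + 9\right) = \sqrt{2} \sqrt{-1 - 5} \left(-78 + 9\right) = \sqrt{2} \sqrt{-6} \left(-69\right) = \sqrt{2} i \sqrt{6} \left(-69\right) = 2 i \sqrt{3} \left(-69\right) = - 138 i \sqrt{3}$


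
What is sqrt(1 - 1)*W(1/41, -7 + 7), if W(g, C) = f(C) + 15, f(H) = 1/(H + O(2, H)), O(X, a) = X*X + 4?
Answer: 0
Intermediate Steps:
O(X, a) = 4 + X**2 (O(X, a) = X**2 + 4 = 4 + X**2)
f(H) = 1/(8 + H) (f(H) = 1/(H + (4 + 2**2)) = 1/(H + (4 + 4)) = 1/(H + 8) = 1/(8 + H))
W(g, C) = 15 + 1/(8 + C) (W(g, C) = 1/(8 + C) + 15 = 15 + 1/(8 + C))
sqrt(1 - 1)*W(1/41, -7 + 7) = sqrt(1 - 1)*((121 + 15*(-7 + 7))/(8 + (-7 + 7))) = sqrt(0)*((121 + 15*0)/(8 + 0)) = 0*((121 + 0)/8) = 0*((1/8)*121) = 0*(121/8) = 0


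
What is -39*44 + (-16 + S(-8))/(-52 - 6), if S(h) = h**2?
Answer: -49788/29 ≈ -1716.8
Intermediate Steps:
-39*44 + (-16 + S(-8))/(-52 - 6) = -39*44 + (-16 + (-8)**2)/(-52 - 6) = -1716 + (-16 + 64)/(-58) = -1716 + 48*(-1/58) = -1716 - 24/29 = -49788/29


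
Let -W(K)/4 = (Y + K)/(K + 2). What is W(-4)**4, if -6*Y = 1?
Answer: 390625/81 ≈ 4822.5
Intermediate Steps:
Y = -1/6 (Y = -1/6*1 = -1/6 ≈ -0.16667)
W(K) = -4*(-1/6 + K)/(2 + K) (W(K) = -4*(-1/6 + K)/(K + 2) = -4*(-1/6 + K)/(2 + K))
W(-4)**4 = (2*(1 - 6*(-4))/(3*(2 - 4)))**4 = ((2/3)*(1 + 24)/(-2))**4 = ((2/3)*(-1/2)*25)**4 = (-25/3)**4 = 390625/81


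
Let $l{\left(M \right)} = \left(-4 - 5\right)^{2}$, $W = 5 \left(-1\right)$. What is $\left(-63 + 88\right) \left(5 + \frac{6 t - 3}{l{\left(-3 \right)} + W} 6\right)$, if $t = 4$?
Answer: $\frac{6325}{38} \approx 166.45$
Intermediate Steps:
$W = -5$
$l{\left(M \right)} = 81$ ($l{\left(M \right)} = \left(-9\right)^{2} = 81$)
$\left(-63 + 88\right) \left(5 + \frac{6 t - 3}{l{\left(-3 \right)} + W} 6\right) = \left(-63 + 88\right) \left(5 + \frac{6 \cdot 4 - 3}{81 - 5} \cdot 6\right) = 25 \left(5 + \frac{24 - 3}{76} \cdot 6\right) = 25 \left(5 + 21 \cdot \frac{1}{76} \cdot 6\right) = 25 \left(5 + \frac{21}{76} \cdot 6\right) = 25 \left(5 + \frac{63}{38}\right) = 25 \cdot \frac{253}{38} = \frac{6325}{38}$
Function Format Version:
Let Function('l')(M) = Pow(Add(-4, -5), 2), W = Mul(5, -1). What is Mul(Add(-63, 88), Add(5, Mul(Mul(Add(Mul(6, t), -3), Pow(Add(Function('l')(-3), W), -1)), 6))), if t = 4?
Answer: Rational(6325, 38) ≈ 166.45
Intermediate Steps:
W = -5
Function('l')(M) = 81 (Function('l')(M) = Pow(-9, 2) = 81)
Mul(Add(-63, 88), Add(5, Mul(Mul(Add(Mul(6, t), -3), Pow(Add(Function('l')(-3), W), -1)), 6))) = Mul(Add(-63, 88), Add(5, Mul(Mul(Add(Mul(6, 4), -3), Pow(Add(81, -5), -1)), 6))) = Mul(25, Add(5, Mul(Mul(Add(24, -3), Pow(76, -1)), 6))) = Mul(25, Add(5, Mul(Mul(21, Rational(1, 76)), 6))) = Mul(25, Add(5, Mul(Rational(21, 76), 6))) = Mul(25, Add(5, Rational(63, 38))) = Mul(25, Rational(253, 38)) = Rational(6325, 38)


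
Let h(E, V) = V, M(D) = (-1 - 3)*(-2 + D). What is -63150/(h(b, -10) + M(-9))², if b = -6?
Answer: -31575/578 ≈ -54.628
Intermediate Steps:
M(D) = 8 - 4*D (M(D) = -4*(-2 + D) = 8 - 4*D)
-63150/(h(b, -10) + M(-9))² = -63150/(-10 + (8 - 4*(-9)))² = -63150/(-10 + (8 + 36))² = -63150/(-10 + 44)² = -63150/(34²) = -63150/1156 = -63150*1/1156 = -31575/578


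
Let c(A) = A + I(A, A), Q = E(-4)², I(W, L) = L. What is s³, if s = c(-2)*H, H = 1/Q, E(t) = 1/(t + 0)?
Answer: -262144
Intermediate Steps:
E(t) = 1/t
Q = 1/16 (Q = (1/(-4))² = (-¼)² = 1/16 ≈ 0.062500)
c(A) = 2*A (c(A) = A + A = 2*A)
H = 16 (H = 1/(1/16) = 16)
s = -64 (s = (2*(-2))*16 = -4*16 = -64)
s³ = (-64)³ = -262144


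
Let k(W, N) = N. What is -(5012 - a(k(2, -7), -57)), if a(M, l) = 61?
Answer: -4951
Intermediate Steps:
-(5012 - a(k(2, -7), -57)) = -(5012 - 1*61) = -(5012 - 61) = -1*4951 = -4951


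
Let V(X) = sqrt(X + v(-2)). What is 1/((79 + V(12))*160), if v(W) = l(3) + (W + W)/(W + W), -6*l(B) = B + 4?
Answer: 237/2990000 - sqrt(426)/5980000 ≈ 7.5813e-5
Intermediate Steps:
l(B) = -2/3 - B/6 (l(B) = -(B + 4)/6 = -(4 + B)/6 = -2/3 - B/6)
v(W) = -1/6 (v(W) = (-2/3 - 1/6*3) + (W + W)/(W + W) = (-2/3 - 1/2) + (2*W)/((2*W)) = -7/6 + (2*W)*(1/(2*W)) = -7/6 + 1 = -1/6)
V(X) = sqrt(-1/6 + X) (V(X) = sqrt(X - 1/6) = sqrt(-1/6 + X))
1/((79 + V(12))*160) = 1/((79 + sqrt(-6 + 36*12)/6)*160) = 1/((79 + sqrt(-6 + 432)/6)*160) = 1/((79 + sqrt(426)/6)*160) = 1/(12640 + 80*sqrt(426)/3)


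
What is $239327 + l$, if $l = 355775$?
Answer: $595102$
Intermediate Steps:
$239327 + l = 239327 + 355775 = 595102$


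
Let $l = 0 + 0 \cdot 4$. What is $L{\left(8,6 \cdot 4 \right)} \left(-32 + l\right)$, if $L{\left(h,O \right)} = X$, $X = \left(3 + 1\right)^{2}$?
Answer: $-512$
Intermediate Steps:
$X = 16$ ($X = 4^{2} = 16$)
$l = 0$ ($l = 0 + 0 = 0$)
$L{\left(h,O \right)} = 16$
$L{\left(8,6 \cdot 4 \right)} \left(-32 + l\right) = 16 \left(-32 + 0\right) = 16 \left(-32\right) = -512$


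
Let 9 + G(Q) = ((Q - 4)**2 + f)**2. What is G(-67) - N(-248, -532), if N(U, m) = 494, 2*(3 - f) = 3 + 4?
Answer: 101624549/4 ≈ 2.5406e+7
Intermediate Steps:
f = -1/2 (f = 3 - (3 + 4)/2 = 3 - 1/2*7 = 3 - 7/2 = -1/2 ≈ -0.50000)
G(Q) = -9 + (-1/2 + (-4 + Q)**2)**2 (G(Q) = -9 + ((Q - 4)**2 - 1/2)**2 = -9 + ((-4 + Q)**2 - 1/2)**2 = -9 + (-1/2 + (-4 + Q)**2)**2)
G(-67) - N(-248, -532) = (-9 + (-1 + 2*(-4 - 67)**2)**2/4) - 1*494 = (-9 + (-1 + 2*(-71)**2)**2/4) - 494 = (-9 + (-1 + 2*5041)**2/4) - 494 = (-9 + (-1 + 10082)**2/4) - 494 = (-9 + (1/4)*10081**2) - 494 = (-9 + (1/4)*101626561) - 494 = (-9 + 101626561/4) - 494 = 101626525/4 - 494 = 101624549/4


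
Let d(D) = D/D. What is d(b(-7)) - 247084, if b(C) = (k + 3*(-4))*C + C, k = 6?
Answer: -247083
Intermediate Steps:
b(C) = -5*C (b(C) = (6 + 3*(-4))*C + C = (6 - 12)*C + C = -6*C + C = -5*C)
d(D) = 1
d(b(-7)) - 247084 = 1 - 247084 = -247083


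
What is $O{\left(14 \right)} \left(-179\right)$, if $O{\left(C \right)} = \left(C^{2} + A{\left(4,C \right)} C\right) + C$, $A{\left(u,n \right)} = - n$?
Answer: $-2506$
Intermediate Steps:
$O{\left(C \right)} = C$ ($O{\left(C \right)} = \left(C^{2} + - C C\right) + C = \left(C^{2} - C^{2}\right) + C = 0 + C = C$)
$O{\left(14 \right)} \left(-179\right) = 14 \left(-179\right) = -2506$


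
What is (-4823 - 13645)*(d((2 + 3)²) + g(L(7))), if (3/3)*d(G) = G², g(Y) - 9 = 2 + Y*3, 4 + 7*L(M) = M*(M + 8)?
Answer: -87815340/7 ≈ -1.2545e+7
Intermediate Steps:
L(M) = -4/7 + M*(8 + M)/7 (L(M) = -4/7 + (M*(M + 8))/7 = -4/7 + (M*(8 + M))/7 = -4/7 + M*(8 + M)/7)
g(Y) = 11 + 3*Y (g(Y) = 9 + (2 + Y*3) = 9 + (2 + 3*Y) = 11 + 3*Y)
d(G) = G²
(-4823 - 13645)*(d((2 + 3)²) + g(L(7))) = (-4823 - 13645)*(((2 + 3)²)² + (11 + 3*(-4/7 + (⅐)*7² + (8/7)*7))) = -18468*((5²)² + (11 + 3*(-4/7 + (⅐)*49 + 8))) = -18468*(25² + (11 + 3*(-4/7 + 7 + 8))) = -18468*(625 + (11 + 3*(101/7))) = -18468*(625 + (11 + 303/7)) = -18468*(625 + 380/7) = -18468*4755/7 = -87815340/7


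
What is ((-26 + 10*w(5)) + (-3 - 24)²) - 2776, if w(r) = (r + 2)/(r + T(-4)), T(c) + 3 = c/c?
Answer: -6149/3 ≈ -2049.7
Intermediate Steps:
T(c) = -2 (T(c) = -3 + c/c = -3 + 1 = -2)
w(r) = (2 + r)/(-2 + r) (w(r) = (r + 2)/(r - 2) = (2 + r)/(-2 + r))
((-26 + 10*w(5)) + (-3 - 24)²) - 2776 = ((-26 + 10*((2 + 5)/(-2 + 5))) + (-3 - 24)²) - 2776 = ((-26 + 10*(7/3)) + (-27)²) - 2776 = ((-26 + 10*((⅓)*7)) + 729) - 2776 = ((-26 + 10*(7/3)) + 729) - 2776 = ((-26 + 70/3) + 729) - 2776 = (-8/3 + 729) - 2776 = 2179/3 - 2776 = -6149/3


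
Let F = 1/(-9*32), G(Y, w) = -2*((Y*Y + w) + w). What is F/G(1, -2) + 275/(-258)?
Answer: -79243/74304 ≈ -1.0665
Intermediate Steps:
G(Y, w) = -4*w - 2*Y**2 (G(Y, w) = -2*((Y**2 + w) + w) = -2*((w + Y**2) + w) = -2*(Y**2 + 2*w) = -4*w - 2*Y**2)
F = -1/288 (F = 1/(-288) = -1/288 ≈ -0.0034722)
F/G(1, -2) + 275/(-258) = -1/(288*(-4*(-2) - 2*1**2)) + 275/(-258) = -1/(288*(8 - 2*1)) + 275*(-1/258) = -1/(288*(8 - 2)) - 275/258 = -1/288/6 - 275/258 = -1/288*1/6 - 275/258 = -1/1728 - 275/258 = -79243/74304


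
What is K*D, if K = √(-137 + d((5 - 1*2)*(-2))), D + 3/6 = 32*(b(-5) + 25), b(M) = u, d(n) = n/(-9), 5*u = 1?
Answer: 8059*I*√1227/30 ≈ 9409.8*I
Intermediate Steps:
u = ⅕ (u = (⅕)*1 = ⅕ ≈ 0.20000)
d(n) = -n/9 (d(n) = n*(-⅑) = -n/9)
b(M) = ⅕
D = 8059/10 (D = -½ + 32*(⅕ + 25) = -½ + 32*(126/5) = -½ + 4032/5 = 8059/10 ≈ 805.90)
K = I*√1227/3 (K = √(-137 - (5 - 1*2)*(-2)/9) = √(-137 - (5 - 2)*(-2)/9) = √(-137 - (-2)/3) = √(-137 - ⅑*(-6)) = √(-137 + ⅔) = √(-409/3) = I*√1227/3 ≈ 11.676*I)
K*D = (I*√1227/3)*(8059/10) = 8059*I*√1227/30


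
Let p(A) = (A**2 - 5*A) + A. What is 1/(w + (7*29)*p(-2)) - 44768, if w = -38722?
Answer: -1624451649/36286 ≈ -44768.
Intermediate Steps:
p(A) = A**2 - 4*A
1/(w + (7*29)*p(-2)) - 44768 = 1/(-38722 + (7*29)*(-2*(-4 - 2))) - 44768 = 1/(-38722 + 203*(-2*(-6))) - 44768 = 1/(-38722 + 203*12) - 44768 = 1/(-38722 + 2436) - 44768 = 1/(-36286) - 44768 = -1/36286 - 44768 = -1624451649/36286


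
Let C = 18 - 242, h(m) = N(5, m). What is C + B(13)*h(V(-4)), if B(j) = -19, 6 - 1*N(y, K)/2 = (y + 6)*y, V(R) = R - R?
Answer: 1638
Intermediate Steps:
V(R) = 0
N(y, K) = 12 - 2*y*(6 + y) (N(y, K) = 12 - 2*(y + 6)*y = 12 - 2*(6 + y)*y = 12 - 2*y*(6 + y))
h(m) = -98 (h(m) = 12 - 12*5 - 2*5² = 12 - 60 - 2*25 = 12 - 60 - 50 = -98)
C = -224
C + B(13)*h(V(-4)) = -224 - 19*(-98) = -224 + 1862 = 1638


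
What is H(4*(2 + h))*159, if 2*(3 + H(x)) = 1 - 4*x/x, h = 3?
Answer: -1431/2 ≈ -715.50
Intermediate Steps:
H(x) = -9/2 (H(x) = -3 + (1 - 4*x/x)/2 = -3 + (1 - 4*1)/2 = -3 + (1 - 4)/2 = -3 + (½)*(-3) = -3 - 3/2 = -9/2)
H(4*(2 + h))*159 = -9/2*159 = -1431/2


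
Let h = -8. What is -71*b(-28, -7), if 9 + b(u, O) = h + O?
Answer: 1704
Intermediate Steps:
b(u, O) = -17 + O (b(u, O) = -9 + (-8 + O) = -17 + O)
-71*b(-28, -7) = -71*(-17 - 7) = -71*(-24) = 1704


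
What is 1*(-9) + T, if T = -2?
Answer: -11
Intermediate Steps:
1*(-9) + T = 1*(-9) - 2 = -9 - 2 = -11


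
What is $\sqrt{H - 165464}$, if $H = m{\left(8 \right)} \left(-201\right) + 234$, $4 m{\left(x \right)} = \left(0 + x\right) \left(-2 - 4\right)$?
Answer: $i \sqrt{162818} \approx 403.51 i$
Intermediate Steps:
$m{\left(x \right)} = - \frac{3 x}{2}$ ($m{\left(x \right)} = \frac{\left(0 + x\right) \left(-2 - 4\right)}{4} = \frac{x \left(-6\right)}{4} = \frac{\left(-6\right) x}{4} = - \frac{3 x}{2}$)
$H = 2646$ ($H = \left(- \frac{3}{2}\right) 8 \left(-201\right) + 234 = \left(-12\right) \left(-201\right) + 234 = 2412 + 234 = 2646$)
$\sqrt{H - 165464} = \sqrt{2646 - 165464} = \sqrt{-162818} = i \sqrt{162818}$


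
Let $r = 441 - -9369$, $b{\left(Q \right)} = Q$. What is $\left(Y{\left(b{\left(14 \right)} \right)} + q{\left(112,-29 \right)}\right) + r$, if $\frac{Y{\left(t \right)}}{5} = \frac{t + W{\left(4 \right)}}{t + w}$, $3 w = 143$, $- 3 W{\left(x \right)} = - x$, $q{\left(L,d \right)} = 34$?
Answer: $\frac{364274}{37} \approx 9845.3$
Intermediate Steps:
$W{\left(x \right)} = \frac{x}{3}$ ($W{\left(x \right)} = - \frac{\left(-1\right) x}{3} = \frac{x}{3}$)
$w = \frac{143}{3}$ ($w = \frac{1}{3} \cdot 143 = \frac{143}{3} \approx 47.667$)
$r = 9810$ ($r = 441 + 9369 = 9810$)
$Y{\left(t \right)} = \frac{5 \left(\frac{4}{3} + t\right)}{\frac{143}{3} + t}$ ($Y{\left(t \right)} = 5 \frac{t + \frac{1}{3} \cdot 4}{t + \frac{143}{3}} = 5 \frac{t + \frac{4}{3}}{\frac{143}{3} + t} = 5 \frac{\frac{4}{3} + t}{\frac{143}{3} + t} = \frac{5 \left(\frac{4}{3} + t\right)}{\frac{143}{3} + t}$)
$\left(Y{\left(b{\left(14 \right)} \right)} + q{\left(112,-29 \right)}\right) + r = \left(\frac{5 \left(4 + 3 \cdot 14\right)}{143 + 3 \cdot 14} + 34\right) + 9810 = \left(\frac{5 \left(4 + 42\right)}{143 + 42} + 34\right) + 9810 = \left(5 \cdot \frac{1}{185} \cdot 46 + 34\right) + 9810 = \left(\frac{46}{37} + 34\right) + 9810 = \frac{1304}{37} + 9810 = \frac{364274}{37}$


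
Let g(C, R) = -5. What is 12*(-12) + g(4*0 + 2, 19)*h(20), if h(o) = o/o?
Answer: -149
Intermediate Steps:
h(o) = 1
12*(-12) + g(4*0 + 2, 19)*h(20) = 12*(-12) - 5*1 = -144 - 5 = -149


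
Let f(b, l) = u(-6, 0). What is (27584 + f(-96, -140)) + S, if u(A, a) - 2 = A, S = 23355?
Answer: 50935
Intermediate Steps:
u(A, a) = 2 + A
f(b, l) = -4 (f(b, l) = 2 - 6 = -4)
(27584 + f(-96, -140)) + S = (27584 - 4) + 23355 = 27580 + 23355 = 50935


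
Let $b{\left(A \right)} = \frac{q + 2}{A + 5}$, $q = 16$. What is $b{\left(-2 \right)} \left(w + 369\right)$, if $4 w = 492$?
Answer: $2952$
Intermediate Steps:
$w = 123$ ($w = \frac{1}{4} \cdot 492 = 123$)
$b{\left(A \right)} = \frac{18}{5 + A}$ ($b{\left(A \right)} = \frac{16 + 2}{A + 5} = \frac{18}{5 + A}$)
$b{\left(-2 \right)} \left(w + 369\right) = \frac{18}{5 - 2} \left(123 + 369\right) = \frac{18}{3} \cdot 492 = 18 \cdot \frac{1}{3} \cdot 492 = 6 \cdot 492 = 2952$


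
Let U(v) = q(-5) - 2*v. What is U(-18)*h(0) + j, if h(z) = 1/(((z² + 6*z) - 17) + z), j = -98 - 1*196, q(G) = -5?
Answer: -5029/17 ≈ -295.82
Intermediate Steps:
j = -294 (j = -98 - 196 = -294)
U(v) = -5 - 2*v
h(z) = 1/(-17 + z² + 7*z) (h(z) = 1/((-17 + z² + 6*z) + z) = 1/(-17 + z² + 7*z))
U(-18)*h(0) + j = (-5 - 2*(-18))/(-17 + 0² + 7*0) - 294 = (-5 + 36)/(-17 + 0 + 0) - 294 = 31/(-17) - 294 = 31*(-1/17) - 294 = -31/17 - 294 = -5029/17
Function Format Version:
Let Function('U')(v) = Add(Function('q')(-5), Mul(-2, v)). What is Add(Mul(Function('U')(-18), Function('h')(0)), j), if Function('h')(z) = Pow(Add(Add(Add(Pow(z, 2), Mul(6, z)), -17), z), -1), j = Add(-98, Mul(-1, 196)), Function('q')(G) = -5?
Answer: Rational(-5029, 17) ≈ -295.82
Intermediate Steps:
j = -294 (j = Add(-98, -196) = -294)
Function('U')(v) = Add(-5, Mul(-2, v))
Function('h')(z) = Pow(Add(-17, Pow(z, 2), Mul(7, z)), -1) (Function('h')(z) = Pow(Add(Add(-17, Pow(z, 2), Mul(6, z)), z), -1) = Pow(Add(-17, Pow(z, 2), Mul(7, z)), -1))
Add(Mul(Function('U')(-18), Function('h')(0)), j) = Add(Mul(Add(-5, Mul(-2, -18)), Pow(Add(-17, Pow(0, 2), Mul(7, 0)), -1)), -294) = Add(Mul(Add(-5, 36), Pow(Add(-17, 0, 0), -1)), -294) = Add(Mul(31, Pow(-17, -1)), -294) = Add(Mul(31, Rational(-1, 17)), -294) = Add(Rational(-31, 17), -294) = Rational(-5029, 17)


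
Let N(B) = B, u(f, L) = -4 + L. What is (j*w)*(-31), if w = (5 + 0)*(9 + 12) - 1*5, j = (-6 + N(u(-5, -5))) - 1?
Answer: 49600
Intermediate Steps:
j = -16 (j = (-6 + (-4 - 5)) - 1 = (-6 - 9) - 1 = -15 - 1 = -16)
w = 100 (w = 5*21 - 5 = 105 - 5 = 100)
(j*w)*(-31) = -16*100*(-31) = -1600*(-31) = 49600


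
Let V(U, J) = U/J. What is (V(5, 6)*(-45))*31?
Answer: -2325/2 ≈ -1162.5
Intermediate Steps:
(V(5, 6)*(-45))*31 = ((5/6)*(-45))*31 = ((5*(⅙))*(-45))*31 = ((⅚)*(-45))*31 = -75/2*31 = -2325/2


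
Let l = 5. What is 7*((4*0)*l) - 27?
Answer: -27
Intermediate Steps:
7*((4*0)*l) - 27 = 7*((4*0)*5) - 27 = 7*(0*5) - 27 = 7*0 - 27 = 0 - 27 = -27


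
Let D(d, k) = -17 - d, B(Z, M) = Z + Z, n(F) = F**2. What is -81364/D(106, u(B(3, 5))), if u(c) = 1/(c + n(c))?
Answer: 81364/123 ≈ 661.50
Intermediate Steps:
B(Z, M) = 2*Z
u(c) = 1/(c + c**2)
-81364/D(106, u(B(3, 5))) = -81364/(-17 - 1*106) = -81364/(-17 - 106) = -81364/(-123) = -81364*(-1/123) = 81364/123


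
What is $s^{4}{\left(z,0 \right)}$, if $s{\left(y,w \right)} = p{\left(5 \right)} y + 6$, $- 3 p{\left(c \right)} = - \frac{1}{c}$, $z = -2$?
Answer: $\frac{59969536}{50625} \approx 1184.6$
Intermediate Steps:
$p{\left(c \right)} = \frac{1}{3 c}$ ($p{\left(c \right)} = - \frac{\left(-1\right) \frac{1}{c}}{3} = \frac{1}{3 c}$)
$s{\left(y,w \right)} = 6 + \frac{y}{15}$ ($s{\left(y,w \right)} = \frac{1}{3 \cdot 5} y + 6 = \frac{1}{3} \cdot \frac{1}{5} y + 6 = \frac{y}{15} + 6 = 6 + \frac{y}{15}$)
$s^{4}{\left(z,0 \right)} = \left(6 + \frac{1}{15} \left(-2\right)\right)^{4} = \left(6 - \frac{2}{15}\right)^{4} = \left(\frac{88}{15}\right)^{4} = \frac{59969536}{50625}$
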